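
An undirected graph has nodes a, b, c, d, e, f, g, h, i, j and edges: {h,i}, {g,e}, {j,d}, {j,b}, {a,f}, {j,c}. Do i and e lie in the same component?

No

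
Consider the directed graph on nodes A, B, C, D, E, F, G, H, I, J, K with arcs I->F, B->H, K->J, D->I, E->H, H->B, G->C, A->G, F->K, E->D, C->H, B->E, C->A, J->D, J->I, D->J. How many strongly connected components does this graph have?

3

{D, F, I, J, K} are all mutually reachable — one SCC of size 5.
{B, E, H} are all mutually reachable — one SCC of size 3.
{A, C, G} are all mutually reachable — one SCC of size 3.
That gives 3 strongly connected components.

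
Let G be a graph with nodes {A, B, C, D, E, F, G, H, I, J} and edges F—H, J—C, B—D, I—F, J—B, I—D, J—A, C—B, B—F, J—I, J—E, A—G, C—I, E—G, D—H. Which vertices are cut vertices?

Removing J increases the component count from 1 to 2, so J is a cut vertex.
By contrast removing C leaves 1 component; it is not a cut vertex. No other vertex is a cut vertex either.

J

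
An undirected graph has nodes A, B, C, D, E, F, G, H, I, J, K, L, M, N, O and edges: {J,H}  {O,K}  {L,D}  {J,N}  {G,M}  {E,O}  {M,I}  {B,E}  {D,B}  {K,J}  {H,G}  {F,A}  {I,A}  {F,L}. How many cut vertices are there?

1

Removing J increases the component count from 2 to 3, so J is a cut vertex.
By contrast removing A leaves 2 components; it is not a cut vertex. No other vertex is a cut vertex either.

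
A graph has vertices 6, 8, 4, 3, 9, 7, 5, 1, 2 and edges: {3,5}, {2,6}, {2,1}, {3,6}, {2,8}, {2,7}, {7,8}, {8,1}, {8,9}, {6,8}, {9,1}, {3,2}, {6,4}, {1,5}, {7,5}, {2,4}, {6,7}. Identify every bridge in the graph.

The edges on the cycle 2-6-7-2 are not bridges since each lies on that cycle.
Every edge lies on some cycle, so there are no bridges.

none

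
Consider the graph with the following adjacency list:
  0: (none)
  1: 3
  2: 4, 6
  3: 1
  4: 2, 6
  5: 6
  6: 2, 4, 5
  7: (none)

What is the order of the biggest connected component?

7 is isolated — a component by itself.
0 is isolated — a component by itself.
Starting from 1 we can reach 1, 3. That is one component of size 2.
Starting from 2 we can reach 2, 4, 5, 6. That is one component of size 4.
The largest has 4 vertices.

4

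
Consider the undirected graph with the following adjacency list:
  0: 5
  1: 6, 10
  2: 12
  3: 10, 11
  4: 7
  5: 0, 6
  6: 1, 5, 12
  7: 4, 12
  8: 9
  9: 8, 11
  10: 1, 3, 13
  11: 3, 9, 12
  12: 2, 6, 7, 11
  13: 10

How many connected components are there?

1

Starting from 0 we can reach 0, 1, 2, 3, 4, 5, 6, 7, 8, 9, 10, 11, 12, 13. That is one component of size 14.
Total: 1 component.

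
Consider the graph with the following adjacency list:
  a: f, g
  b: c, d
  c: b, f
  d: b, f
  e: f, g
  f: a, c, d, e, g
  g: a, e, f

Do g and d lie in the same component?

From g we can reach a, b, c, d, e, f, g, which includes d.

Yes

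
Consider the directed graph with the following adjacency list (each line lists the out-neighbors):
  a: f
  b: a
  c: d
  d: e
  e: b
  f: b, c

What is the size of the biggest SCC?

{a, b, c, d, e, f} are all mutually reachable — one SCC of size 6.
The largest has 6 vertices.

6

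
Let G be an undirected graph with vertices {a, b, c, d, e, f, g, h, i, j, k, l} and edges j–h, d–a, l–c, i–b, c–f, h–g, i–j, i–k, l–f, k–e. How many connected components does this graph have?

Starting from a we can reach a, d. That is one component of size 2.
Starting from c we can reach c, f, l. That is one component of size 3.
Starting from b we can reach b, e, g, h, i, j, k. That is one component of size 7.
Total: 3 components.

3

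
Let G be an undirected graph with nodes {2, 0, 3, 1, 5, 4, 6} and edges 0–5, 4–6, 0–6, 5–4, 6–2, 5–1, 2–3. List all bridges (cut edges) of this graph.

The edges on the cycle 0-5-4-6-0 are not bridges since each lies on that cycle.
But removing 6–2 disconnects 6 from 2; removing 5–1 disconnects 5 from 1; removing 2–3 disconnects 2 from 3 — these are bridges.

1-5, 2-3, 2-6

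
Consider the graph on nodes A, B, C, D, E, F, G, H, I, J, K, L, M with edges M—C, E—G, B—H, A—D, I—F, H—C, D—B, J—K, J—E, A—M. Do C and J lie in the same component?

No

The component containing C is {A, B, C, D, H, M}, and J is not in it.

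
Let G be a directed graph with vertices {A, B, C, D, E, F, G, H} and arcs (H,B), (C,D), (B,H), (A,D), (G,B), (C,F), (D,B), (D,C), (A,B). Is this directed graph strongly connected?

There is no directed path from B to D, so the graph is not strongly connected.

No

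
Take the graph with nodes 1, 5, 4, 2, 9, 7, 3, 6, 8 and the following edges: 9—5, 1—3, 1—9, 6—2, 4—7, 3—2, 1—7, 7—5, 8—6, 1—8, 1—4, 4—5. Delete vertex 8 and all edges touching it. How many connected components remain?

With 8 gone, the remaining components are: {1, 2, 3, 4, 5, 6, 7, 9}.
That is 1 component.

1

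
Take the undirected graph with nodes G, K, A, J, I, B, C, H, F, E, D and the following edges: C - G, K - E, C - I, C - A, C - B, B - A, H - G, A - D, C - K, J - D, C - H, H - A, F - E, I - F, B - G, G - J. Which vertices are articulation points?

C

Removing C increases the component count from 1 to 2, so C is a cut vertex.
By contrast removing G leaves 1 component; it is not a cut vertex. No other vertex is a cut vertex either.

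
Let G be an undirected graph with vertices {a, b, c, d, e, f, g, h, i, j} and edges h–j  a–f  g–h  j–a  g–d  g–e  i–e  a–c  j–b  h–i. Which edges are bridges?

The edges on the cycle g-h-i-e-g are not bridges since each lies on that cycle.
But removing h–j disconnects h from j; removing j–b disconnects j from b; removing f–a disconnects f from a; removing c–a disconnects c from a — these are bridges.
In total 6 edges are bridges.

a-c, a-f, a-j, b-j, d-g, h-j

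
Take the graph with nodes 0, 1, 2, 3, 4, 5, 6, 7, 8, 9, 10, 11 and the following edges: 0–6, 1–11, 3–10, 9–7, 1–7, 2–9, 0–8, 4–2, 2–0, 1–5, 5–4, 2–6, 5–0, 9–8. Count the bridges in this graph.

The edges on the cycle 2-0-8-9-2 are not bridges since each lies on that cycle.
But removing 1–11 disconnects 1 from 11; removing 3–10 disconnects 3 from 10 — these are bridges.
That makes 2 bridges.

2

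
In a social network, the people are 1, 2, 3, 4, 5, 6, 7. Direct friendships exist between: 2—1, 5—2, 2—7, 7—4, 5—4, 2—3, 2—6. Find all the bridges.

1-2, 2-3, 2-6

The edges on the cycle 5-2-7-4-5 are not bridges since each lies on that cycle.
But removing 2—1 disconnects 2 from 1; removing 2—3 disconnects 2 from 3; removing 2—6 disconnects 2 from 6 — these are bridges.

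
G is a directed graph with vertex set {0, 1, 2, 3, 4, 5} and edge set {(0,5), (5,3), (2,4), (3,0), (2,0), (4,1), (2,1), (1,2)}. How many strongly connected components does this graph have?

2

{0, 3, 5} are all mutually reachable — one SCC of size 3.
{1, 2, 4} are all mutually reachable — one SCC of size 3.
That gives 2 strongly connected components.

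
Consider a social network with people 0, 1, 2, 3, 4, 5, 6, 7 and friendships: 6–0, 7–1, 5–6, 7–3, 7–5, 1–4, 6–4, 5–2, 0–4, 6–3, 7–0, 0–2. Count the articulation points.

0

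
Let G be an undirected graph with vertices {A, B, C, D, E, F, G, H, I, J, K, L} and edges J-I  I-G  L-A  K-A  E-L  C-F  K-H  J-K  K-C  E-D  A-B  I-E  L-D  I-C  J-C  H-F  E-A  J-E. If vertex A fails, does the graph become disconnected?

Yes

Deleting A raises the number of components from 1 to 2, so A is a cut vertex.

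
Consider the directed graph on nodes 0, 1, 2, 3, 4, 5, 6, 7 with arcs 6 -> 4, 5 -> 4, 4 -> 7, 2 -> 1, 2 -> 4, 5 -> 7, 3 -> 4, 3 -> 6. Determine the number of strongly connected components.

8

{0} is an SCC by itself.
{3} is an SCC by itself.
{4} is an SCC by itself.
{1} is an SCC by itself.
{5} is an SCC by itself.
(and 3 more singleton SCCs)
That gives 8 strongly connected components.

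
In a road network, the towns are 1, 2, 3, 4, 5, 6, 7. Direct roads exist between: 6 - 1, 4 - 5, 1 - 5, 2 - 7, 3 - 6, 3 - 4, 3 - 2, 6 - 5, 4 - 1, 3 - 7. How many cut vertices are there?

1

Removing 3 increases the component count from 1 to 2, so 3 is a cut vertex.
By contrast removing 6 leaves 1 component; it is not a cut vertex. No other vertex is a cut vertex either.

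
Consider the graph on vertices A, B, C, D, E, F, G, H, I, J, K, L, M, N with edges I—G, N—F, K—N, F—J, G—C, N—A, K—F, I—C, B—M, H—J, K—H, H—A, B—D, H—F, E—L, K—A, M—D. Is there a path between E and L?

Yes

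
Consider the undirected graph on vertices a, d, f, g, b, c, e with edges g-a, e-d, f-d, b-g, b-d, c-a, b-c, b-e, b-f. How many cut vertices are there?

Removing b increases the component count from 1 to 2, so b is a cut vertex.
By contrast removing c leaves 1 component; it is not a cut vertex. No other vertex is a cut vertex either.

1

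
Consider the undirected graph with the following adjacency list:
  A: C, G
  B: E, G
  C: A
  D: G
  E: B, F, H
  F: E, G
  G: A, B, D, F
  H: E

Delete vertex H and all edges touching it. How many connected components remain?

1

With H gone, the remaining components are: {A, B, C, D, E, F, G}.
That is 1 component.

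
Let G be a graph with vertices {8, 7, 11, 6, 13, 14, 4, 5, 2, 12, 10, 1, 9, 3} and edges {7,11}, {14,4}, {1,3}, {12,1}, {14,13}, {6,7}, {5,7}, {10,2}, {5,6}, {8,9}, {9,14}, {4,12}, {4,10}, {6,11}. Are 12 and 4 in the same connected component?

From 12 we can reach 1, 2, 3, 4, 8, 9, 10, 12, 13, 14, which includes 4.

Yes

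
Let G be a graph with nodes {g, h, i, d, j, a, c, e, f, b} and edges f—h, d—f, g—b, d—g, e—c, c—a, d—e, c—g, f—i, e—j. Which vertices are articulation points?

Removing c increases the component count from 1 to 2, so c is a cut vertex.
Removing d increases the component count from 1 to 2, so d is a cut vertex.
Removing e increases the component count from 1 to 2, so e is a cut vertex.
Likewise f, g are cut vertices.
By contrast removing h leaves 1 component; it is not a cut vertex. No other vertex is a cut vertex either.

c, d, e, f, g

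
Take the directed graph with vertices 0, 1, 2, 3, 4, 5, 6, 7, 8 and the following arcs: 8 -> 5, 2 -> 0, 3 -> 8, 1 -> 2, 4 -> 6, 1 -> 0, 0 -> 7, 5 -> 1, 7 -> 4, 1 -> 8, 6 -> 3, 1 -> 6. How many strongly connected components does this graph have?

1

{0, 1, 2, 3, 4, 5, 6, 7, 8} are all mutually reachable — one SCC of size 9.
That gives 1 strongly connected component.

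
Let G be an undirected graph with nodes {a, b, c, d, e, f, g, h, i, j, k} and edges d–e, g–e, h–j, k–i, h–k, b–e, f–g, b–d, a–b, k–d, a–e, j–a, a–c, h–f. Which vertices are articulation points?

a, k

Removing a increases the component count from 1 to 2, so a is a cut vertex.
Removing k increases the component count from 1 to 2, so k is a cut vertex.
By contrast removing i leaves 1 component; it is not a cut vertex. No other vertex is a cut vertex either.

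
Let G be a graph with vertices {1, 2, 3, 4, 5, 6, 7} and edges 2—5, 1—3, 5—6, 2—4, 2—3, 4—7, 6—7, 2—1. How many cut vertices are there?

1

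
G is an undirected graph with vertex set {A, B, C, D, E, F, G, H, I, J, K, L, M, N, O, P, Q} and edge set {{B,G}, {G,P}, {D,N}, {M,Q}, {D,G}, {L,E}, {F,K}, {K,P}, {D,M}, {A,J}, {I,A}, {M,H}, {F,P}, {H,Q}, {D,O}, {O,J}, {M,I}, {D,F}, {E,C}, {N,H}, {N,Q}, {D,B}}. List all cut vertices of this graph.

Removing D increases the component count from 2 to 3, so D is a cut vertex.
Removing E increases the component count from 2 to 3, so E is a cut vertex.
By contrast removing K leaves 2 components; it is not a cut vertex. No other vertex is a cut vertex either.

D, E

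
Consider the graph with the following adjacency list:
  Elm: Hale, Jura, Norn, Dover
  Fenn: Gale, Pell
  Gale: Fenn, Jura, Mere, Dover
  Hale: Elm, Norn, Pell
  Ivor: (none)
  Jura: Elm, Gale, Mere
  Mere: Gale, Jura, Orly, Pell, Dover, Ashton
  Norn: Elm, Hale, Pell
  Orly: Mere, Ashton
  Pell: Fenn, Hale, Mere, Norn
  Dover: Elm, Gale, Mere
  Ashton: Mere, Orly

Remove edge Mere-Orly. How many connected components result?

2

Mere and Orly are still connected via Mere-Ashton-Orly, so the component count stays at 2.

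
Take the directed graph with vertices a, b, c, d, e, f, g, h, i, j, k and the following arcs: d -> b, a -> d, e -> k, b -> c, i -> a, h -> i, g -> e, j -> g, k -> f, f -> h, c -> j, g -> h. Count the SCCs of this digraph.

1

{a, b, c, d, e, f, g, h, i, j, k} are all mutually reachable — one SCC of size 11.
That gives 1 strongly connected component.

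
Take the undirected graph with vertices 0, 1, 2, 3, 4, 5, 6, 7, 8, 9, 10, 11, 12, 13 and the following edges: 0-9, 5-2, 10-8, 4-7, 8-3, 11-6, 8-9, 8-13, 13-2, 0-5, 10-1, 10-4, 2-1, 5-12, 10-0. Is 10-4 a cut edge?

Yes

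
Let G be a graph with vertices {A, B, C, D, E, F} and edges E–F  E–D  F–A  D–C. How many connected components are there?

2

B is isolated — a component by itself.
Starting from A we can reach A, C, D, E, F. That is one component of size 5.
Total: 2 components.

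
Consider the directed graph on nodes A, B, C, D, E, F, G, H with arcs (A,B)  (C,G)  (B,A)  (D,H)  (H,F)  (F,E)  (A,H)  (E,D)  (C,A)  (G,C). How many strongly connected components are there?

3

{D, E, F, H} are all mutually reachable — one SCC of size 4.
{C, G} are all mutually reachable — one SCC of size 2.
{A, B} are all mutually reachable — one SCC of size 2.
That gives 3 strongly connected components.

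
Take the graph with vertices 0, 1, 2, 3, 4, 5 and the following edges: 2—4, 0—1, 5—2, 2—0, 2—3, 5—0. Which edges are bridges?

0-1, 2-3, 2-4

The edges on the cycle 5-2-0-5 are not bridges since each lies on that cycle.
But removing 2—4 disconnects 2 from 4; removing 2—3 disconnects 2 from 3; removing 0—1 disconnects 0 from 1 — these are bridges.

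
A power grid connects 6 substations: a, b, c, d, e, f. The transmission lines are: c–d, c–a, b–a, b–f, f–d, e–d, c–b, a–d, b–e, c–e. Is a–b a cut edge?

After removing a–b, the path a-c-b still connects them, so the edge is not a bridge.

No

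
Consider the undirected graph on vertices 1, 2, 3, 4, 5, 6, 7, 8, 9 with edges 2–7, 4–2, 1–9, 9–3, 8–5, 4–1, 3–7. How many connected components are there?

3

6 is isolated — a component by itself.
Starting from 5 we can reach 5, 8. That is one component of size 2.
Starting from 1 we can reach 1, 2, 3, 4, 7, 9. That is one component of size 6.
Total: 3 components.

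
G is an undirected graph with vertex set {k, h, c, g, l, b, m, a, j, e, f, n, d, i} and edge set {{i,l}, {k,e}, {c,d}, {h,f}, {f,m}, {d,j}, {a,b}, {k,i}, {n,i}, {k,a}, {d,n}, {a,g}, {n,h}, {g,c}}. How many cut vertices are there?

7

Removing a increases the component count from 1 to 2, so a is a cut vertex.
Removing d increases the component count from 1 to 2, so d is a cut vertex.
Removing f increases the component count from 1 to 2, so f is a cut vertex.
Likewise h, i, k, n are cut vertices.
By contrast removing c leaves 1 component; it is not a cut vertex. No other vertex is a cut vertex either.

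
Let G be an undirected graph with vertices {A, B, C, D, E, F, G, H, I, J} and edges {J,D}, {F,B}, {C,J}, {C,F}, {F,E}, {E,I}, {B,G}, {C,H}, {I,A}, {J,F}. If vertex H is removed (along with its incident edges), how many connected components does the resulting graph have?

1

With H gone, the remaining components are: {A, B, C, D, E, F, G, I, J}.
That is 1 component.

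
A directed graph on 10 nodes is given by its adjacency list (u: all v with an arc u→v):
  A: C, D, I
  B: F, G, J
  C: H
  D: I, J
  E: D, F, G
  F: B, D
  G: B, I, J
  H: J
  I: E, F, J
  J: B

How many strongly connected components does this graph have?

{B, D, E, F, G, I, J} are all mutually reachable — one SCC of size 7.
{C} is an SCC by itself.
{H} is an SCC by itself.
{A} is an SCC by itself.
That gives 4 strongly connected components.

4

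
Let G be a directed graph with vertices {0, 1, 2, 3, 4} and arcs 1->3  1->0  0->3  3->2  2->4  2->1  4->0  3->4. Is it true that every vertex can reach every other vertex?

Yes

From 1 we can reach every vertex (0, 1, 2, 3, 4), and every vertex can reach 1 (0, 1, 2, 3, 4). So the whole graph is one strongly connected component.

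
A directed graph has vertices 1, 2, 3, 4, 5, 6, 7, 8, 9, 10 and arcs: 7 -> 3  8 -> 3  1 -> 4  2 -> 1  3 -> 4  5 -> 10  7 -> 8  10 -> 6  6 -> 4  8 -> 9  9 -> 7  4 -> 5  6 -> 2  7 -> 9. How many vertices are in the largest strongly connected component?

6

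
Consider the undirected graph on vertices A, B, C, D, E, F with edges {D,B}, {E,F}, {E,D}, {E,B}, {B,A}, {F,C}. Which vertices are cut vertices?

B, E, F

Removing B increases the component count from 1 to 2, so B is a cut vertex.
Removing E increases the component count from 1 to 2, so E is a cut vertex.
Removing F increases the component count from 1 to 2, so F is a cut vertex.
By contrast removing A leaves 1 component; it is not a cut vertex. No other vertex is a cut vertex either.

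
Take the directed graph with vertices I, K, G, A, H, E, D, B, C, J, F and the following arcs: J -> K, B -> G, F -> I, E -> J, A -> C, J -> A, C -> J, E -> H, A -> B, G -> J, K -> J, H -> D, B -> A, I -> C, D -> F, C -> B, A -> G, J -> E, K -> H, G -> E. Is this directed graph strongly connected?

From C we can reach every vertex (A, B, C, D, E, F, G, H, I, J, K), and every vertex can reach C (A, B, C, D, E, F, G, H, I, J, K). So the whole graph is one strongly connected component.

Yes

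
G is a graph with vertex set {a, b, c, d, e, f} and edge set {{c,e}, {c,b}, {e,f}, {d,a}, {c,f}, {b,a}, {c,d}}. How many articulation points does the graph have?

1

Removing c increases the component count from 1 to 2, so c is a cut vertex.
By contrast removing b leaves 1 component; it is not a cut vertex. No other vertex is a cut vertex either.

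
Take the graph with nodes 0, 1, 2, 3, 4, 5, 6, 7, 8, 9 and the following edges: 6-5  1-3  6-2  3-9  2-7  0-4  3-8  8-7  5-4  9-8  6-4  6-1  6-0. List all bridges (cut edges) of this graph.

none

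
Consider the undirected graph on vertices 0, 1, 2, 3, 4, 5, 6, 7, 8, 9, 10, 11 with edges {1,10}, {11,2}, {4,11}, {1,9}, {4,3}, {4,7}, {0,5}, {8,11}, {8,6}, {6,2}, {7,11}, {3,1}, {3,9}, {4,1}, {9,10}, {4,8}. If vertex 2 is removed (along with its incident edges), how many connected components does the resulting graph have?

2

With 2 gone, the remaining components are: {0, 5}; {1, 3, 4, 6, 7, 8, 9, 10, 11}.
That is 2 components.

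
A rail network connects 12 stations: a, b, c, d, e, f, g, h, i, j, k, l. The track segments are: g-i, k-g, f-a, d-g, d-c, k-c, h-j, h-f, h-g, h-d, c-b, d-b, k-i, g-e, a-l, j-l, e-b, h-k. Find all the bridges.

none

The edges on the cycle h-f-a-l-j-h are not bridges since each lies on that cycle.
Every edge lies on some cycle, so there are no bridges.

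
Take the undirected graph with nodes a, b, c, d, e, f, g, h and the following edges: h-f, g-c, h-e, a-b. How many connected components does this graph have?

d is isolated — a component by itself.
Starting from a we can reach a, b. That is one component of size 2.
Starting from c we can reach c, g. That is one component of size 2.
Starting from e we can reach e, f, h. That is one component of size 3.
Total: 4 components.

4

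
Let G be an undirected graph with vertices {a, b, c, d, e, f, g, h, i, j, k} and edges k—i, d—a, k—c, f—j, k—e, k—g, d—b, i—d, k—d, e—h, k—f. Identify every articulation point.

d, e, f, k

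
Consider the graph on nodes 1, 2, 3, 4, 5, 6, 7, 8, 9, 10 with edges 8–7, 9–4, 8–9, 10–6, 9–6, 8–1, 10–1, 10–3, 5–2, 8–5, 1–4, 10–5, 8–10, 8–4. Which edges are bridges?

The edges on the cycle 8-10-1-4-9-8 are not bridges since each lies on that cycle.
But removing 3–10 disconnects 3 from 10; removing 5–2 disconnects 5 from 2; removing 8–7 disconnects 8 from 7 — these are bridges.

10-3, 2-5, 7-8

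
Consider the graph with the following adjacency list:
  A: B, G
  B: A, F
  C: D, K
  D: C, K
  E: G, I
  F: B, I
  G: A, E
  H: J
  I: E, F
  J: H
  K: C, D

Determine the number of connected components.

Starting from H we can reach H, J. That is one component of size 2.
Starting from C we can reach C, D, K. That is one component of size 3.
Starting from A we can reach A, B, E, F, G, I. That is one component of size 6.
Total: 3 components.

3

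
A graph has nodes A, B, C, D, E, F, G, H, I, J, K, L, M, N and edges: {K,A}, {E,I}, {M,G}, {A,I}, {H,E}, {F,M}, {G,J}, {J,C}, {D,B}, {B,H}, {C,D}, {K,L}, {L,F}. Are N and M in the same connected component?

No

The component containing N is {N}, and M is not in it.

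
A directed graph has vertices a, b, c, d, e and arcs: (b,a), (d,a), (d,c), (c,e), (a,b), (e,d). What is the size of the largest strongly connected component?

{c, d, e} are all mutually reachable — one SCC of size 3.
{a, b} are all mutually reachable — one SCC of size 2.
The largest has 3 vertices.

3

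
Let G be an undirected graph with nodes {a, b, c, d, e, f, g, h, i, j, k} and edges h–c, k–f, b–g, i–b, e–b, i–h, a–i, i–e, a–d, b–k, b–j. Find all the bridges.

The edges on the cycle i-e-b-i are not bridges since each lies on that cycle.
But removing g–b disconnects g from b; removing a–i disconnects a from i; removing b–j disconnects b from j; removing k–f disconnects k from f — these are bridges.
In total 8 edges are bridges.

a-d, a-i, b-g, b-j, b-k, c-h, f-k, h-i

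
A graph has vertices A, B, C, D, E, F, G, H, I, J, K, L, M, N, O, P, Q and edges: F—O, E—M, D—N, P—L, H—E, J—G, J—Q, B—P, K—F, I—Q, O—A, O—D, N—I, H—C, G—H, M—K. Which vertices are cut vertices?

Removing H increases the component count from 2 to 3, so H is a cut vertex.
Removing O increases the component count from 2 to 3, so O is a cut vertex.
Removing P increases the component count from 2 to 3, so P is a cut vertex.
By contrast removing M leaves 2 components; it is not a cut vertex. No other vertex is a cut vertex either.

H, O, P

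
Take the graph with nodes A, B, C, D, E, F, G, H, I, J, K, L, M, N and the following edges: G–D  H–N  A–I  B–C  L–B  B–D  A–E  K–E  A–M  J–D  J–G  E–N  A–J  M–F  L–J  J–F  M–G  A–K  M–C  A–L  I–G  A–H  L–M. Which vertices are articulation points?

A

Removing A increases the component count from 1 to 2, so A is a cut vertex.
By contrast removing K leaves 1 component; it is not a cut vertex. No other vertex is a cut vertex either.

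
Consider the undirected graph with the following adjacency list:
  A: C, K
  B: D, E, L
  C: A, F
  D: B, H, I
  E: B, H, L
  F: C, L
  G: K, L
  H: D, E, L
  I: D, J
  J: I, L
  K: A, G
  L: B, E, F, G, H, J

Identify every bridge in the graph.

The edges on the cycle L-G-K-A-C-F-L are not bridges since each lies on that cycle.
Every edge lies on some cycle, so there are no bridges.

none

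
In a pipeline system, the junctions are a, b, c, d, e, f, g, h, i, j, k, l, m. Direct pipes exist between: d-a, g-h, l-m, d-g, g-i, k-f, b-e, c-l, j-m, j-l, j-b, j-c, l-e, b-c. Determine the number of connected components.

3

Starting from f we can reach f, k. That is one component of size 2.
Starting from a we can reach a, d, g, h, i. That is one component of size 5.
Starting from b we can reach b, c, e, j, l, m. That is one component of size 6.
Total: 3 components.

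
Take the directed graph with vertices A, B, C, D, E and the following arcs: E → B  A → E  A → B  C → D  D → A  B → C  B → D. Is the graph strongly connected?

From B we can reach every vertex (A, B, C, D, E), and every vertex can reach B (A, B, C, D, E). So the whole graph is one strongly connected component.

Yes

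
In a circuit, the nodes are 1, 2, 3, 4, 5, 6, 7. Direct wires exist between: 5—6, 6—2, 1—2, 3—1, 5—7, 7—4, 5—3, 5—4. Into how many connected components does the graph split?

Starting from 1 we can reach 1, 2, 3, 4, 5, 6, 7. That is one component of size 7.
Total: 1 component.

1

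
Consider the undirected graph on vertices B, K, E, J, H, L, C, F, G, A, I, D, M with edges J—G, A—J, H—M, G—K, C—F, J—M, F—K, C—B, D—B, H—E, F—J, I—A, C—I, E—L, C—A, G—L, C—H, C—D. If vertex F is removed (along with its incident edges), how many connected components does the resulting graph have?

1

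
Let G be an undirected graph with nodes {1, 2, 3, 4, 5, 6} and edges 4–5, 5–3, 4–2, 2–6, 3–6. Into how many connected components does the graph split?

1 is isolated — a component by itself.
Starting from 2 we can reach 2, 3, 4, 5, 6. That is one component of size 5.
Total: 2 components.

2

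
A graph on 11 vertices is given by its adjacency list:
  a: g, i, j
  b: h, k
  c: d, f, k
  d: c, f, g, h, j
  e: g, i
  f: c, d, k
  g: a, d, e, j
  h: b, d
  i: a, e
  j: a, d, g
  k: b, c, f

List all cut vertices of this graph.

Removing d increases the component count from 1 to 2, so d is a cut vertex.
By contrast removing i leaves 1 component; it is not a cut vertex. No other vertex is a cut vertex either.

d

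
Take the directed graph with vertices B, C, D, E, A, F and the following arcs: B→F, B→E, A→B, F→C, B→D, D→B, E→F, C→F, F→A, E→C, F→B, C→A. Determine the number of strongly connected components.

1

{A, B, C, D, E, F} are all mutually reachable — one SCC of size 6.
That gives 1 strongly connected component.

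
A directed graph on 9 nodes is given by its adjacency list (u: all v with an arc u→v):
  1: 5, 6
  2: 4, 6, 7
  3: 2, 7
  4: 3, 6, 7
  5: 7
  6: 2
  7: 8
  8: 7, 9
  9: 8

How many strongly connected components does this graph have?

4

{2, 3, 4, 6} are all mutually reachable — one SCC of size 4.
{7, 8, 9} are all mutually reachable — one SCC of size 3.
{5} is an SCC by itself.
{1} is an SCC by itself.
That gives 4 strongly connected components.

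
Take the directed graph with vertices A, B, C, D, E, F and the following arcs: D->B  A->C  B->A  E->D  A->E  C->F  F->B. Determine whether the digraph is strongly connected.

From D we can reach every vertex (A, B, C, D, E, F), and every vertex can reach D (A, B, C, D, E, F). So the whole graph is one strongly connected component.

Yes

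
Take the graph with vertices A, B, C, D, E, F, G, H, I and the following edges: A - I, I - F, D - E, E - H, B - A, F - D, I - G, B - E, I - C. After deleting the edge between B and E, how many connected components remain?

1

B and E are still connected via B-A-I-F-D-E, so the component count stays at 1.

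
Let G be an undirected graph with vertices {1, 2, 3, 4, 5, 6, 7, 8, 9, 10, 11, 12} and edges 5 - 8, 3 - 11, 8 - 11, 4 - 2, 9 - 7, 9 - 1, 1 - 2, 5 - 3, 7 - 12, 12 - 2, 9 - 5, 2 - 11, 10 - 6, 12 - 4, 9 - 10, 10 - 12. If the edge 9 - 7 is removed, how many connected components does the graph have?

1

9 and 7 are still connected via 9-10-12-7, so the component count stays at 1.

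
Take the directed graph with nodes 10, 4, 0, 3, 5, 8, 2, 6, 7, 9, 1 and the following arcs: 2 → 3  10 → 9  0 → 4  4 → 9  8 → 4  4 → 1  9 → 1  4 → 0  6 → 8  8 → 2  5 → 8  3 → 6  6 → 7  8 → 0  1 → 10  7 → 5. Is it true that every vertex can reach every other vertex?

There is no directed path from 9 to 0, so the graph is not strongly connected.

No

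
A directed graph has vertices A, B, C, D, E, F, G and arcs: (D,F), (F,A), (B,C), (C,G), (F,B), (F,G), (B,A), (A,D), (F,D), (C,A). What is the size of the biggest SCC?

{A, B, C, D, F} are all mutually reachable — one SCC of size 5.
{E} is an SCC by itself.
{G} is an SCC by itself.
The largest has 5 vertices.

5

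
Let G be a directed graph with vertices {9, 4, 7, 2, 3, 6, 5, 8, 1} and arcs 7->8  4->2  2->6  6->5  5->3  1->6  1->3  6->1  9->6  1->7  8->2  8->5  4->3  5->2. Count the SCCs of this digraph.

4

{1, 2, 5, 6, 7, 8} are all mutually reachable — one SCC of size 6.
{9} is an SCC by itself.
{4} is an SCC by itself.
{3} is an SCC by itself.
That gives 4 strongly connected components.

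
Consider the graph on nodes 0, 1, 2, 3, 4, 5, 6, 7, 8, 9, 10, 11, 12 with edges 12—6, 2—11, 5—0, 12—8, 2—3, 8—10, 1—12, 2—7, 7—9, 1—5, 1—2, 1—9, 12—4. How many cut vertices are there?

5

Removing 1 increases the component count from 1 to 3, so 1 is a cut vertex.
Removing 2 increases the component count from 1 to 3, so 2 is a cut vertex.
Removing 5 increases the component count from 1 to 2, so 5 is a cut vertex.
Likewise 8, 12 are cut vertices.
By contrast removing 0 leaves 1 component; it is not a cut vertex. No other vertex is a cut vertex either.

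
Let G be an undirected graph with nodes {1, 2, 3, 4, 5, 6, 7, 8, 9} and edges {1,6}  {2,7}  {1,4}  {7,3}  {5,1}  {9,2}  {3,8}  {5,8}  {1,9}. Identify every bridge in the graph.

The edges on the cycle 5-1-9-2-7-3-8-5 are not bridges since each lies on that cycle.
But removing 4-1 disconnects 4 from 1; removing 1-6 disconnects 1 from 6 — these are bridges.

1-4, 1-6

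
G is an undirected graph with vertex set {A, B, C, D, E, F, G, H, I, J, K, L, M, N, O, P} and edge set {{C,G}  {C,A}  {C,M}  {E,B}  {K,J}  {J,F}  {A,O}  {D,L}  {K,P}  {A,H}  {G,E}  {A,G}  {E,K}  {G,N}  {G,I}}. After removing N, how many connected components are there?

With N gone, the remaining components are: {D, L}; {A, B, C, E, F, G, H, I, J, K, M, O, P}.
That is 2 components.

2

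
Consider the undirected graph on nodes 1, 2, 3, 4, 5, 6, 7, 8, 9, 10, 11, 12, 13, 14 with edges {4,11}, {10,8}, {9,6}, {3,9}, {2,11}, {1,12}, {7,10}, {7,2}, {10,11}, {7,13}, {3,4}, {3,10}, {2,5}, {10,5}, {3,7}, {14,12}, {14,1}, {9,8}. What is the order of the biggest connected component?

Starting from 1 we can reach 1, 12, 14. That is one component of size 3.
Starting from 2 we can reach 2, 3, 4, 5, 6, 7, 8, 9, 10, 11, 13. That is one component of size 11.
The largest has 11 vertices.

11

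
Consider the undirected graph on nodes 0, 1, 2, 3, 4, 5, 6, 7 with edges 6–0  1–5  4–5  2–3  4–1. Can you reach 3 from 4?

No

The component containing 4 is {1, 4, 5}, and 3 is not in it.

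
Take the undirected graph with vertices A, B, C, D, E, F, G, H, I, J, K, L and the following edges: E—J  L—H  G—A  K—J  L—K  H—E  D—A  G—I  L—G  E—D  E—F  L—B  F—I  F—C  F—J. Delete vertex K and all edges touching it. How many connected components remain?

With K gone, the remaining components are: {A, B, C, D, E, F, G, H, I, J, L}.
That is 1 component.

1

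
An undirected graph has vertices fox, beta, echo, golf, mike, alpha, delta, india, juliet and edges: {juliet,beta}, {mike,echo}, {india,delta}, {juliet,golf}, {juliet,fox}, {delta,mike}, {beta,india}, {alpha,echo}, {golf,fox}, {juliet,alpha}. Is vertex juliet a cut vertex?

Yes

Deleting juliet raises the number of components from 1 to 2, so juliet is a cut vertex.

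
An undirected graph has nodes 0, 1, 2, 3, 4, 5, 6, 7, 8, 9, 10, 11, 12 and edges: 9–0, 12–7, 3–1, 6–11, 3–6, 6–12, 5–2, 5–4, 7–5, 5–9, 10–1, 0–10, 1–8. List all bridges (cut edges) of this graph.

1-8, 11-6, 2-5, 4-5

The edges on the cycle 3-6-12-7-5-9-0-10-1-3 are not bridges since each lies on that cycle.
But removing 4–5 disconnects 4 from 5; removing 6–11 disconnects 6 from 11; removing 1–8 disconnects 1 from 8; removing 5–2 disconnects 5 from 2 — these are bridges.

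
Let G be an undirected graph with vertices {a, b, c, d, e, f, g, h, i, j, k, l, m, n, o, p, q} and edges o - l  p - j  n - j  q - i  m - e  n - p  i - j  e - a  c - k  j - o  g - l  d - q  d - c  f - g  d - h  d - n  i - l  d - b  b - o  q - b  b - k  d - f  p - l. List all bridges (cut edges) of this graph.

a-e, d-h, e-m

The edges on the cycle d-q-b-k-c-d are not bridges since each lies on that cycle.
But removing m - e disconnects m from e; removing h - d disconnects h from d; removing a - e disconnects a from e — these are bridges.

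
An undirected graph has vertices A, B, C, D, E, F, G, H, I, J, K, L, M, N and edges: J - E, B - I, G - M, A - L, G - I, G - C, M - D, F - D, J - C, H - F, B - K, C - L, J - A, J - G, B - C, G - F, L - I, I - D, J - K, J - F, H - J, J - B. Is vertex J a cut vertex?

Yes

Deleting J raises the number of components from 2 to 3, so J is a cut vertex.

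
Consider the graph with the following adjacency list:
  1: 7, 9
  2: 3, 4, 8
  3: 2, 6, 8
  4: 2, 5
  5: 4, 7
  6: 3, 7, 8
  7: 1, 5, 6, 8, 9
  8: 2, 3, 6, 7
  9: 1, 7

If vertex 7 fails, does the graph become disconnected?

Deleting 7 raises the number of components from 1 to 2, so 7 is a cut vertex.

Yes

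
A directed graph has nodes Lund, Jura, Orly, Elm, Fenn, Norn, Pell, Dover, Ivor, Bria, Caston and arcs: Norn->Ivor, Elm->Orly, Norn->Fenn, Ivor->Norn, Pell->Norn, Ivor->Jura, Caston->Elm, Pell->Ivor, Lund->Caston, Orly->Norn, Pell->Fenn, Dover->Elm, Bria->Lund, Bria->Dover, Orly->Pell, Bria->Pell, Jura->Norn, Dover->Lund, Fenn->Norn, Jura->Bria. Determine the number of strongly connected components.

1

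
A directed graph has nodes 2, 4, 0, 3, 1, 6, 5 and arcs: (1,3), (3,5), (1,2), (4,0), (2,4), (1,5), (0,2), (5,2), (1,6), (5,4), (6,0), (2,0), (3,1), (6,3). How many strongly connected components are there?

3

{1, 3, 6} are all mutually reachable — one SCC of size 3.
{0, 2, 4} are all mutually reachable — one SCC of size 3.
{5} is an SCC by itself.
That gives 3 strongly connected components.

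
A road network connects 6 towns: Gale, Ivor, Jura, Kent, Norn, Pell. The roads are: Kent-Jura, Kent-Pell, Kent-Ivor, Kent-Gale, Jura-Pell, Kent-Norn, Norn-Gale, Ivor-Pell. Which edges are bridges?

none

The edges on the cycle Kent-Norn-Gale-Kent are not bridges since each lies on that cycle.
Every edge lies on some cycle, so there are no bridges.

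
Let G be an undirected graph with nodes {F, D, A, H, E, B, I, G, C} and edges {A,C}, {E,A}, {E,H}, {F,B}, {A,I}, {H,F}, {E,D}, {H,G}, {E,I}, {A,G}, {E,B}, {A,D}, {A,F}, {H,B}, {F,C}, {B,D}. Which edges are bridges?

none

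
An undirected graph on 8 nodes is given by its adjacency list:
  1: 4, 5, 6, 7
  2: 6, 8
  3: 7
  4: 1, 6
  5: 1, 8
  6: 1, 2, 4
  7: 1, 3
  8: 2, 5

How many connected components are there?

Starting from 1 we can reach 1, 2, 3, 4, 5, 6, 7, 8. That is one component of size 8.
Total: 1 component.

1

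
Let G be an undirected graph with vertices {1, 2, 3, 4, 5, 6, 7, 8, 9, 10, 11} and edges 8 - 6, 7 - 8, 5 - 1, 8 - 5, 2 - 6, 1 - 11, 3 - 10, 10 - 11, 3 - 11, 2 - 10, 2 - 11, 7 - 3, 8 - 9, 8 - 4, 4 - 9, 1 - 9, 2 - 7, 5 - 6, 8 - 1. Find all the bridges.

none

The edges on the cycle 8-4-9-1-5-8 are not bridges since each lies on that cycle.
Every edge lies on some cycle, so there are no bridges.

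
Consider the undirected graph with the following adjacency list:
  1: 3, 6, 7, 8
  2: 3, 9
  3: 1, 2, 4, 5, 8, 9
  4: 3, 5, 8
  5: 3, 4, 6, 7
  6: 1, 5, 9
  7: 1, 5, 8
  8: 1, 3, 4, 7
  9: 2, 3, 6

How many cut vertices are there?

Removing 5, for instance, still leaves 1 component. No single vertex removal increases the component count — the graph has no articulation points.

0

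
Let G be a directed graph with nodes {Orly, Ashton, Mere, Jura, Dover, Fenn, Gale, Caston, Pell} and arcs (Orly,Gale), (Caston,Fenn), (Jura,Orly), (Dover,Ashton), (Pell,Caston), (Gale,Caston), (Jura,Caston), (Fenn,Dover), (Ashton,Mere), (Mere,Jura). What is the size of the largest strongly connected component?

{Fenn, Gale, Jura, Mere, Orly, Dover, Ashton, Caston} are all mutually reachable — one SCC of size 8.
{Pell} is an SCC by itself.
The largest has 8 vertices.

8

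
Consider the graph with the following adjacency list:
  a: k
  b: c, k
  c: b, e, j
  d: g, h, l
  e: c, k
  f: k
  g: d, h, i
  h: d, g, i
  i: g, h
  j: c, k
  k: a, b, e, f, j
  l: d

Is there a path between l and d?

Yes

From l we can reach d, g, h, i, l, which includes d.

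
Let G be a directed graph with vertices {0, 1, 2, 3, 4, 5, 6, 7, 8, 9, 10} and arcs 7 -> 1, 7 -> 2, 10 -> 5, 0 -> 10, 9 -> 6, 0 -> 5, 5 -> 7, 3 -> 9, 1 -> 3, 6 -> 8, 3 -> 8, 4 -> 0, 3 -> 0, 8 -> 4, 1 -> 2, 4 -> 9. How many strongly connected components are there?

{0, 1, 3, 4, 5, 6, 7, 8, 9, 10} are all mutually reachable — one SCC of size 10.
{2} is an SCC by itself.
That gives 2 strongly connected components.

2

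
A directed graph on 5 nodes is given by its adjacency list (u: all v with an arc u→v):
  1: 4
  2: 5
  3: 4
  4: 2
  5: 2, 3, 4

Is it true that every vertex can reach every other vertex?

There is no directed path from 2 to 1, so the graph is not strongly connected.

No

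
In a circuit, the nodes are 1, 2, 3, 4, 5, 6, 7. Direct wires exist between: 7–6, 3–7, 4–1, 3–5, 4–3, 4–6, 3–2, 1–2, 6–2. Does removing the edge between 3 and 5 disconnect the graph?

Yes

Removing 3–5 leaves no path between 3 and 5: the component count goes from 1 to 2. So it is a bridge.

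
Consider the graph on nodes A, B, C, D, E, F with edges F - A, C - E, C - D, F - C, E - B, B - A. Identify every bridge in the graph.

C-D

The edges on the cycle F-C-E-B-A-F are not bridges since each lies on that cycle.
But removing C - D disconnects C from D — this is a bridge.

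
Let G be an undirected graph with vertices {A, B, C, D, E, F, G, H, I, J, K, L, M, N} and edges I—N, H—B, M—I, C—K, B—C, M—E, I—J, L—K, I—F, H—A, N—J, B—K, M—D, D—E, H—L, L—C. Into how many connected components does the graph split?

3

G is isolated — a component by itself.
Starting from A we can reach A, B, C, H, K, L. That is one component of size 6.
Starting from D we can reach D, E, F, I, J, M, N. That is one component of size 7.
Total: 3 components.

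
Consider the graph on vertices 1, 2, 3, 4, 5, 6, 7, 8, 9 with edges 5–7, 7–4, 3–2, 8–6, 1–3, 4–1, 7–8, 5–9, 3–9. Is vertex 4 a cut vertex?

No

Deleting 4 leaves 1 component (was 1) (its neighbors 1, 7 remain connected to each other), so 4 is not a cut vertex.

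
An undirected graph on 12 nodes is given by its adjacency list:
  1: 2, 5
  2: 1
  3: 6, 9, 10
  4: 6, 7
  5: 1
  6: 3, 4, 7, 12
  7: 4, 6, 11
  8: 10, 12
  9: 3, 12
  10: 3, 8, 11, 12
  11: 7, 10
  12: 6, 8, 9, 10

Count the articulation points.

1

Removing 1 increases the component count from 2 to 3, so 1 is a cut vertex.
By contrast removing 12 leaves 2 components; it is not a cut vertex. No other vertex is a cut vertex either.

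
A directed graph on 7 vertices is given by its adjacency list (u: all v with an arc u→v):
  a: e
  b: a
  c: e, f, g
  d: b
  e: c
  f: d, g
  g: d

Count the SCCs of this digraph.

1

{a, b, c, d, e, f, g} are all mutually reachable — one SCC of size 7.
That gives 1 strongly connected component.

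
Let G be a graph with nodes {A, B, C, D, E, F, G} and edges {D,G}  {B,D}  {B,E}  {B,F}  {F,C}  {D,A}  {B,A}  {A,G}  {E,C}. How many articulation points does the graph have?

Removing B increases the component count from 1 to 2, so B is a cut vertex.
By contrast removing F leaves 1 component; it is not a cut vertex. No other vertex is a cut vertex either.

1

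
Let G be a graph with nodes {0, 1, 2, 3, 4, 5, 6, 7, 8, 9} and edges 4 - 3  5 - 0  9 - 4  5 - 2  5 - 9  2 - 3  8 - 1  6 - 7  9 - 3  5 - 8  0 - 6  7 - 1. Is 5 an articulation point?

Yes

Deleting 5 raises the number of components from 1 to 2, so 5 is a cut vertex.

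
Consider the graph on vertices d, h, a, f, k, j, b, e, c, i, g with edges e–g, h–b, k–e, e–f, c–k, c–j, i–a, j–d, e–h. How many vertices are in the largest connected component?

Starting from a we can reach a, i. That is one component of size 2.
Starting from b we can reach b, c, d, e, f, g, h, j, k. That is one component of size 9.
The largest has 9 vertices.

9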